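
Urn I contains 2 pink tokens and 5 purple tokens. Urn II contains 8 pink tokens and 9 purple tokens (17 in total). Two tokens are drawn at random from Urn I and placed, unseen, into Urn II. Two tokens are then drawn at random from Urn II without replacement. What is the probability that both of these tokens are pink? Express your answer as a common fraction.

Condition on how many of the transferred tokens are pink (from Urn I: 2 pink of 7; then Urn II has 19 total).
  0 pink: C(2,0)C(5,2)/C(7,2) = 10/21; then P = C(8,2)/C(19,2) = 28/171
  1 pink: C(2,1)C(5,1)/C(7,2) = 10/21; then P = C(9,2)/C(19,2) = 4/19
  2 pink: C(2,2)C(5,0)/C(7,2) = 1/21; then P = C(10,2)/C(19,2) = 5/19
P(both pink) = 685/3591 ≈ 0.1908.

685/3591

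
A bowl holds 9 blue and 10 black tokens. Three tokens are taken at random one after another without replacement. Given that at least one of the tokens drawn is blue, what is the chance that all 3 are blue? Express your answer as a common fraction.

P(all 3 blue) = C(9,3)/C(19,3) = 28/323; P(at least one blue) = 1 − C(10,3)/C(19,3) = 283/323.
Since 'all 3 blue' ⊆ 'at least one blue', P(all 3 | at least one) = 28/323 / 283/323 = 28/283 ≈ 0.0989.

28/283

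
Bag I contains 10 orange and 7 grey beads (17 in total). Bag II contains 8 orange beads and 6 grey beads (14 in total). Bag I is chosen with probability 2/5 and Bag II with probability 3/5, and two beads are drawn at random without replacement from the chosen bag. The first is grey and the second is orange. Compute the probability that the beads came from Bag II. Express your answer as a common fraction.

4896/8081

P(E | Bag I) = 35/136; P(E | Bag II) = 24/91.
P(E) = 2/5·35/136 + 3/5·24/91 = 8081/30940.
By Bayes' rule, P(Bag II | E) = 72/455 / 8081/30940 = 4896/8081 ≈ 0.6059.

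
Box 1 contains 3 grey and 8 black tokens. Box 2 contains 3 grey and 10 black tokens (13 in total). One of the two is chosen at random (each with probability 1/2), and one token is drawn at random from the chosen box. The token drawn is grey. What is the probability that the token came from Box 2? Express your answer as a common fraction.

11/24

P(grey | Box 1) = 3/11; P(grey | Box 2) = 3/13.
P(grey) = 1/2·3/11 + 1/2·3/13 = 36/143.
By Bayes' rule, P(Box 2 | grey) = 3/26 / 36/143 = 11/24 ≈ 0.4583.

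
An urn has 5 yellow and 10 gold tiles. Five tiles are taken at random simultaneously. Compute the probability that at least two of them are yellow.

81/143

Sum the hypergeometric tail for j = 2,…,5 yellow tiles.
Favorable = C(5,2)·C(10,3) + C(5,3)·C(10,2) + C(5,4)·C(10,1) + C(5,5)·C(10,0) = 1701; total = C(15,5) = 3003.
P = 1701/3003 = 81/143 ≈ 0.5664.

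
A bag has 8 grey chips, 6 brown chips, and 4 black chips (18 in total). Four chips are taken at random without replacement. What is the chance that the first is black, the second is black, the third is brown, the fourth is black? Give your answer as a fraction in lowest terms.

1/510

Multiply the conditional probability of each draw in order, without replacement, so each draw removes one from its color and from the total.
P = (4/18) · (3/17) · (6/16) · (2/15) = 1/510 ≈ 0.0020.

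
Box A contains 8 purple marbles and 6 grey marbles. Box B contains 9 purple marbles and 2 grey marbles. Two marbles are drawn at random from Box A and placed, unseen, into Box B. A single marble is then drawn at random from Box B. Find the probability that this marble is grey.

Condition on how many of the transferred marbles are grey (from Box A: 6 grey of 14; then Box B has 13 total).
  0 grey: C(6,0)C(8,2)/C(14,2) = 4/13; then P = 2/13
  1 grey: C(6,1)C(8,1)/C(14,2) = 48/91; then P = 3/13
  2 grey: C(6,2)C(8,0)/C(14,2) = 15/91; then P = 4/13
P(grey from Box B) = 20/91 ≈ 0.2198.

20/91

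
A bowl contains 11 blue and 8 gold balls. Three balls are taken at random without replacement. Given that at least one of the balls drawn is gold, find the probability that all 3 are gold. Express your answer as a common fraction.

14/201

P(all 3 gold) = C(8,3)/C(19,3) = 56/969; P(at least one gold) = 1 − C(11,3)/C(19,3) = 268/323.
Since 'all 3 gold' ⊆ 'at least one gold', P(all 3 | at least one) = 56/969 / 268/323 = 14/201 ≈ 0.0697.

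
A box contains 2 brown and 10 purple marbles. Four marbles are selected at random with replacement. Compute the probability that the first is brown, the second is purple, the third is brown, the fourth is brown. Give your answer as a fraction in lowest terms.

5/1296

Multiply the conditional probability of each draw in order, with replacement (the composition resets each draw).
P = (2/12) · (10/12) · (2/12) · (2/12) = 5/1296 ≈ 0.0039.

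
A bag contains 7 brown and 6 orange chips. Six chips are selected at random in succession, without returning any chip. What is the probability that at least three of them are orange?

Sum the hypergeometric tail for j = 3,…,6 orange chips.
Favorable = C(6,3)·C(7,3) + C(6,4)·C(7,2) + C(6,5)·C(7,1) + C(6,6)·C(7,0) = 1058; total = C(13,6) = 1716.
P = 1058/1716 = 529/858 ≈ 0.6166.

529/858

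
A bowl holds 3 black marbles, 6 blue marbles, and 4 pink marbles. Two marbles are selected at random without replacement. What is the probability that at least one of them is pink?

Use the complement: P(at least one pink) = 1 − P(no pink).
P(none) = C(9,2)/C(13,2) = 36/78.
So P = 1 − 36/78 = 7/13 ≈ 0.5385.

7/13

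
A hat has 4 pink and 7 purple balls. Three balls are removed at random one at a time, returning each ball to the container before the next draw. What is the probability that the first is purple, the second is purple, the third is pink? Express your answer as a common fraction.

196/1331

Multiply the conditional probability of each draw in order, with replacement (the composition resets each draw).
P = (7/11) · (7/11) · (4/11) = 196/1331 ≈ 0.1473.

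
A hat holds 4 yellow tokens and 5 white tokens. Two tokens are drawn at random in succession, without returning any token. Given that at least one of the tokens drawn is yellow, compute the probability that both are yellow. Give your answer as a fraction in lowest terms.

3/13

P(both yellow) = C(4,2)/C(9,2) = 1/6; P(at least one yellow) = 1 − C(5,2)/C(9,2) = 13/18.
Since 'both yellow' ⊆ 'at least one yellow', P(both | at least one) = 1/6 / 13/18 = 3/13 ≈ 0.2308.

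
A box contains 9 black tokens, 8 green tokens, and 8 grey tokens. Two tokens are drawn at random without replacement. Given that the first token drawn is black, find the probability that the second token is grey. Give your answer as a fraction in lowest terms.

1/3

After removing 1 black, the box has 8 grey out of 24 remaining.
P(second is grey | given) = 8/24 = 1/3 ≈ 0.3333.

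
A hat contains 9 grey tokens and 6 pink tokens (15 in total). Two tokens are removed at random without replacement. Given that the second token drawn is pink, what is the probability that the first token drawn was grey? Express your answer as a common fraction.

P(first=grey and the second token drawn is pink) = (9/15)·(6/14) = 9/35.
P(the second token drawn is pink) = Σ over first color = 9/35 + 1/7 = 2/5.
By Bayes, P(first=grey | the second token drawn is pink) = 9/35 / 2/5 = 9/14 ≈ 0.6429.

9/14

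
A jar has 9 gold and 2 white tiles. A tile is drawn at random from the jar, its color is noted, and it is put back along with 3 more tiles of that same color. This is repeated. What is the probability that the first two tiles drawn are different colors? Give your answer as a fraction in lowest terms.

18/77

Either white then gold, or gold then white; after the first draw the total is 14.
P = (2/11)·(9/14) + (9/11)·(2/14) = 18/77 ≈ 0.2338.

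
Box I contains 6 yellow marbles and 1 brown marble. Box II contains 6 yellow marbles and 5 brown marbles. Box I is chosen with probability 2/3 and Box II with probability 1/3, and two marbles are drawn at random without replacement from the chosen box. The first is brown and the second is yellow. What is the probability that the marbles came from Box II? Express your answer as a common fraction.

P(E | Box I) = 1/7; P(E | Box II) = 3/11.
P(E) = 2/3·1/7 + 1/3·3/11 = 43/231.
By Bayes' rule, P(Box II | E) = 1/11 / 43/231 = 21/43 ≈ 0.4884.

21/43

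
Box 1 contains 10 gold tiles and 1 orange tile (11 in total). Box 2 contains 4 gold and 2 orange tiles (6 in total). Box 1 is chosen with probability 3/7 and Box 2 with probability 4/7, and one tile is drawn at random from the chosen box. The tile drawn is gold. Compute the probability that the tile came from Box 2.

44/89

P(gold | Box 1) = 10/11; P(gold | Box 2) = 2/3.
P(gold) = 3/7·10/11 + 4/7·2/3 = 178/231.
By Bayes' rule, P(Box 2 | gold) = 8/21 / 178/231 = 44/89 ≈ 0.4944.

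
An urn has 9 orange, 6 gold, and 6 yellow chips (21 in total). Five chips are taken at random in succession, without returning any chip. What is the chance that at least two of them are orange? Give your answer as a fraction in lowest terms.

1678/2261

Sum the hypergeometric tail for j = 2,…,5 orange chips.
Favorable = C(9,2)·C(12,3) + C(9,3)·C(12,2) + C(9,4)·C(12,1) + C(9,5)·C(12,0) = 15102; total = C(21,5) = 20349.
P = 15102/20349 = 1678/2261 ≈ 0.7421.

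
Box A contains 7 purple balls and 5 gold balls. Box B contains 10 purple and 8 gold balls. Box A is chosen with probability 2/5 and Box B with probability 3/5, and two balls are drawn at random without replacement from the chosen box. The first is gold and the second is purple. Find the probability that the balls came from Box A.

P(E | Box A) = 35/132; P(E | Box B) = 40/153.
P(E) = 2/5·35/132 + 3/5·40/153 = 295/1122.
By Bayes' rule, P(Box A | E) = 7/66 / 295/1122 = 119/295 ≈ 0.4034.

119/295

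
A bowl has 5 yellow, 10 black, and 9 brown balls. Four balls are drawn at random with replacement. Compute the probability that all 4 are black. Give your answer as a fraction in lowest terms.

Multiply the conditional probability of each draw in order, with replacement (the composition resets each draw).
P = (10/24) · (10/24) · (10/24) · (10/24) = 625/20736 ≈ 0.0301.

625/20736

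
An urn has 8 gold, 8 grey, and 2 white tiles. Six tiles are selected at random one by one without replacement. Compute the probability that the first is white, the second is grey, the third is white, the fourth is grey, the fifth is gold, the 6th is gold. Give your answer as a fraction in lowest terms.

Multiply the conditional probability of each draw in order, without replacement, so each draw removes one from its color and from the total.
P = (2/18) · (8/17) · (1/16) · (7/15) · (8/14) · (7/13) = 14/29835 ≈ 0.0005.

14/29835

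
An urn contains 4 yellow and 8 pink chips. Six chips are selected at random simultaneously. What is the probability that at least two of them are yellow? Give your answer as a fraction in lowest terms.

Sum the hypergeometric tail for j = 2,…,4 yellow chips.
Favorable = C(4,2)·C(8,4) + C(4,3)·C(8,3) + C(4,4)·C(8,2) = 672; total = C(12,6) = 924.
P = 672/924 = 8/11 ≈ 0.7273.

8/11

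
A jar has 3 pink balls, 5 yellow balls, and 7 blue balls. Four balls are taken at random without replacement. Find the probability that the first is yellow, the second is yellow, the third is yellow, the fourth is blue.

Multiply the conditional probability of each draw in order, without replacement, so each draw removes one from its color and from the total.
P = (5/15) · (4/14) · (3/13) · (7/12) = 1/78 ≈ 0.0128.

1/78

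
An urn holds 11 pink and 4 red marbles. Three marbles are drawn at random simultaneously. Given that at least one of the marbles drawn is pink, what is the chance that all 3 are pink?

15/41

P(all 3 pink) = C(11,3)/C(15,3) = 33/91; P(at least one pink) = 1 − C(4,3)/C(15,3) = 451/455.
Since 'all 3 pink' ⊆ 'at least one pink', P(all 3 | at least one) = 33/91 / 451/455 = 15/41 ≈ 0.3659.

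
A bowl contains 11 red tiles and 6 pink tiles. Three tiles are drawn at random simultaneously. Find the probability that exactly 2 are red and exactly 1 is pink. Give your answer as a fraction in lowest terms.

33/68

Unordered draws without replacement: count favorable combinations over C(17,3).
Favorable = C(11,2) · C(6,1) = 330; total = C(17,3) = 680.
P = 330/680 = 33/68 ≈ 0.4853.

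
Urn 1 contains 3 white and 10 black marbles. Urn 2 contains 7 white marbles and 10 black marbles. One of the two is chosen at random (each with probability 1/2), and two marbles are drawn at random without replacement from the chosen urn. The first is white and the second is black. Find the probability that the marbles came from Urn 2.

91/159

P(E | Urn 1) = 5/26; P(E | Urn 2) = 35/136.
P(E) = 1/2·5/26 + 1/2·35/136 = 795/3536.
By Bayes' rule, P(Urn 2 | E) = 35/272 / 795/3536 = 91/159 ≈ 0.5723.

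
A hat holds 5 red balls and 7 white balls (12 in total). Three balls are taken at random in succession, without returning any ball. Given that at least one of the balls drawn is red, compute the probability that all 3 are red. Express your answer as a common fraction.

P(all 3 red) = C(5,3)/C(12,3) = 1/22; P(at least one red) = 1 − C(7,3)/C(12,3) = 37/44.
Since 'all 3 red' ⊆ 'at least one red', P(all 3 | at least one) = 1/22 / 37/44 = 2/37 ≈ 0.0541.

2/37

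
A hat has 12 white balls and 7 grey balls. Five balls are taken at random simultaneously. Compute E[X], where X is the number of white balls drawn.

By linearity of expectation, E[X] = Σ P(draw i is white); by symmetry each draw (even without replacement) has P(white) = 12/19.
E[X] = 5 · 12/19 = 60/19 ≈ 3.1579.

60/19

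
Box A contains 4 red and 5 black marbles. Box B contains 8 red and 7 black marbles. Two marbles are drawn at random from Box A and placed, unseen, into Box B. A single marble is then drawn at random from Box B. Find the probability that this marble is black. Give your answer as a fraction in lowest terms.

73/153

Condition on how many of the transferred marbles are black (from Box A: 5 black of 9; then Box B has 17 total).
  0 black: C(5,0)C(4,2)/C(9,2) = 1/6; then P = 7/17
  1 black: C(5,1)C(4,1)/C(9,2) = 5/9; then P = 8/17
  2 black: C(5,2)C(4,0)/C(9,2) = 5/18; then P = 9/17
P(black from Box B) = 73/153 ≈ 0.4771.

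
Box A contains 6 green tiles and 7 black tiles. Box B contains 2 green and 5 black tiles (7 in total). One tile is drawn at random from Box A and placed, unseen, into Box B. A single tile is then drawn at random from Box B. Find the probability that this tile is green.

4/13

Condition on how many of the transferred tiles are green (from Box A: 6 green of 13; then Box B has 8 total).
  0 green: C(6,0)C(7,1)/C(13,1) = 7/13; then P = 2/8
  1 green: C(6,1)C(7,0)/C(13,1) = 6/13; then P = 3/8
P(green from Box B) = 4/13 ≈ 0.3077.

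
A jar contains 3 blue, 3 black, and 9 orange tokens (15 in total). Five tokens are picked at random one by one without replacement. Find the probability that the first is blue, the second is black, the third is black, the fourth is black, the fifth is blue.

1/10010

Multiply the conditional probability of each draw in order, without replacement, so each draw removes one from its color and from the total.
P = (3/15) · (3/14) · (2/13) · (1/12) · (2/11) = 1/10010 ≈ 0.0001.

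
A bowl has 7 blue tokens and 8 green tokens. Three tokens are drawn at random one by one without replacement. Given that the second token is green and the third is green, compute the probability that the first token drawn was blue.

P(first=blue and the second token is green and the third is green) = (7/15)·(8/14)·(7/13) = 28/195.
P(E) = Σ over first color = 28/195 + 8/65 = 4/15.
By Bayes, P(first=blue | E) = 28/195 / 4/15 = 7/13 ≈ 0.5385.

7/13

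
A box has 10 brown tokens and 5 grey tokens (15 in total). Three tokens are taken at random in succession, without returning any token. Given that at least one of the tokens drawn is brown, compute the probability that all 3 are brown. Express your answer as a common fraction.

P(all 3 brown) = C(10,3)/C(15,3) = 24/91; P(at least one brown) = 1 − C(5,3)/C(15,3) = 89/91.
Since 'all 3 brown' ⊆ 'at least one brown', P(all 3 | at least one) = 24/91 / 89/91 = 24/89 ≈ 0.2697.

24/89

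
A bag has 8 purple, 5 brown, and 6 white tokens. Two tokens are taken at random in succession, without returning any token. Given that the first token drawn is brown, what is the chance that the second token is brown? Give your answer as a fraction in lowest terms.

After removing 1 brown, the bag has 4 brown out of 18 remaining.
P(second is brown | given) = 4/18 = 2/9 ≈ 0.2222.

2/9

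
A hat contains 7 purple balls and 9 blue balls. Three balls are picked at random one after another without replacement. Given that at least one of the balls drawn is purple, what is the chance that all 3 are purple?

P(all 3 purple) = C(7,3)/C(16,3) = 1/16; P(at least one purple) = 1 − C(9,3)/C(16,3) = 17/20.
Since 'all 3 purple' ⊆ 'at least one purple', P(all 3 | at least one) = 1/16 / 17/20 = 5/68 ≈ 0.0735.

5/68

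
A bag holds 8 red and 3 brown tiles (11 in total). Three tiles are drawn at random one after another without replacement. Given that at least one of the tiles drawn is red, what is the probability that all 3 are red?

P(all 3 red) = C(8,3)/C(11,3) = 56/165; P(at least one red) = 1 − C(3,3)/C(11,3) = 164/165.
Since 'all 3 red' ⊆ 'at least one red', P(all 3 | at least one) = 56/165 / 164/165 = 14/41 ≈ 0.3415.

14/41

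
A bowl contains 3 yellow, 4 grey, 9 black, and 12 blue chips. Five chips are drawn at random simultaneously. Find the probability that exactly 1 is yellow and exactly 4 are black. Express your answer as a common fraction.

Unordered draws without replacement: count favorable combinations over C(28,5).
Favorable = C(3,1) · C(4,0) · C(9,4) · C(12,0) = 378; total = C(28,5) = 98280.
P = 378/98280 = 1/260 ≈ 0.0038.

1/260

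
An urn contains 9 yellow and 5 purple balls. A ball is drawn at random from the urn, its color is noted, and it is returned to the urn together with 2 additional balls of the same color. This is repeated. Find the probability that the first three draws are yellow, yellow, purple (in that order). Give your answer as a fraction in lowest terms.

55/448

Track the composition after each reinforcement of +2.
P = (9/14) · (11/16) · (5/18) = 55/448 ≈ 0.1228.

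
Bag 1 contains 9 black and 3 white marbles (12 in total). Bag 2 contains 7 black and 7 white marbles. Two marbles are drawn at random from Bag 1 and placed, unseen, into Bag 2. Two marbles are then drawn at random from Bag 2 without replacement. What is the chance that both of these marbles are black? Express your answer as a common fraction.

Condition on how many of the transferred marbles are black (from Bag 1: 9 black of 12; then Bag 2 has 16 total).
  0 black: C(9,0)C(3,2)/C(12,2) = 1/22; then P = C(7,2)/C(16,2) = 7/40
  1 black: C(9,1)C(3,1)/C(12,2) = 9/22; then P = C(8,2)/C(16,2) = 7/30
  2 black: C(9,2)C(3,0)/C(12,2) = 6/11; then P = C(9,2)/C(16,2) = 3/10
P(both black) = 47/176 ≈ 0.2670.

47/176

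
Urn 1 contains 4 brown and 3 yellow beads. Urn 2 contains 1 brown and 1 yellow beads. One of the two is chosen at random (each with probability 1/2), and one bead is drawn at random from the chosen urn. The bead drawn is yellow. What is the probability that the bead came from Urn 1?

P(yellow | Urn 1) = 3/7; P(yellow | Urn 2) = 1/2.
P(yellow) = 1/2·3/7 + 1/2·1/2 = 13/28.
By Bayes' rule, P(Urn 1 | yellow) = 3/14 / 13/28 = 6/13 ≈ 0.4615.

6/13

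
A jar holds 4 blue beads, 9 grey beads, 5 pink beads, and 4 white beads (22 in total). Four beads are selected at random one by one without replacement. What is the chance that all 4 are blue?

1/7315

Unordered draws without replacement: count favorable combinations over C(22,4).
Favorable = C(4,4) · C(9,0) · C(5,0) · C(4,0) = 1; total = C(22,4) = 7315.
P = 1/7315 = 1/7315 ≈ 0.0001.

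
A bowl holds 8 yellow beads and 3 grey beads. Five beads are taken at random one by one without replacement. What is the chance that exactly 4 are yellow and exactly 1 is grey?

5/11

Unordered draws without replacement: count favorable combinations over C(11,5).
Favorable = C(8,4) · C(3,1) = 210; total = C(11,5) = 462.
P = 210/462 = 5/11 ≈ 0.4545.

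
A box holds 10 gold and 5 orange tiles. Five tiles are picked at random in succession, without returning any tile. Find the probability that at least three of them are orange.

167/1001

Sum the hypergeometric tail for j = 3,…,5 orange tiles.
Favorable = C(5,3)·C(10,2) + C(5,4)·C(10,1) + C(5,5)·C(10,0) = 501; total = C(15,5) = 3003.
P = 501/3003 = 167/1001 ≈ 0.1668.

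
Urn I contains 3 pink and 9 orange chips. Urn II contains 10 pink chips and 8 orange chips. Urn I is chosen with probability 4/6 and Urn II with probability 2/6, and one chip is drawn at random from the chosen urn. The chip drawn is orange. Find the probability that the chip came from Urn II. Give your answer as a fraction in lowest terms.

P(orange | Urn I) = 3/4; P(orange | Urn II) = 4/9.
P(orange) = 2/3·3/4 + 1/3·4/9 = 35/54.
By Bayes' rule, P(Urn II | orange) = 4/27 / 35/54 = 8/35 ≈ 0.2286.

8/35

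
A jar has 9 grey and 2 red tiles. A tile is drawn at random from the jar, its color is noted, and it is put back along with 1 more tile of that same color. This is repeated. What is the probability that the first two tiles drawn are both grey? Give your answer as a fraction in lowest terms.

After a grey draw the jar holds 10 grey out of 12.
P = (9/11)·(10/12) = 15/22 ≈ 0.6818.

15/22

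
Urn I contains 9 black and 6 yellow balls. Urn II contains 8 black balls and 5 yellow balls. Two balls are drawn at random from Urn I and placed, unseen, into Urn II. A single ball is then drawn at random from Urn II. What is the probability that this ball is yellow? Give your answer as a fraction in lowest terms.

Condition on how many of the transferred balls are yellow (from Urn I: 6 yellow of 15; then Urn II has 15 total).
  0 yellow: C(6,0)C(9,2)/C(15,2) = 12/35; then P = 5/15
  1 yellow: C(6,1)C(9,1)/C(15,2) = 18/35; then P = 6/15
  2 yellow: C(6,2)C(9,0)/C(15,2) = 1/7; then P = 7/15
P(yellow from Urn II) = 29/75 ≈ 0.3867.

29/75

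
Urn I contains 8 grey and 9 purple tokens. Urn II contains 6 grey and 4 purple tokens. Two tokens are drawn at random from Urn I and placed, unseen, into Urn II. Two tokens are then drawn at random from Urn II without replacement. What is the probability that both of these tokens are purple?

Condition on how many of the transferred tokens are purple (from Urn I: 9 purple of 17; then Urn II has 12 total).
  0 purple: C(9,0)C(8,2)/C(17,2) = 7/34; then P = C(4,2)/C(12,2) = 1/11
  1 purple: C(9,1)C(8,1)/C(17,2) = 9/17; then P = C(5,2)/C(12,2) = 5/33
  2 purple: C(9,2)C(8,0)/C(17,2) = 9/34; then P = C(6,2)/C(12,2) = 5/22
P(both purple) = 7/44 ≈ 0.1591.

7/44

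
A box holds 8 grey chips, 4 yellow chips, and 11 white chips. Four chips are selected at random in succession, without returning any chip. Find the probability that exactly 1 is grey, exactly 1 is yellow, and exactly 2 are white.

32/161

Unordered draws without replacement: count favorable combinations over C(23,4).
Favorable = C(8,1) · C(4,1) · C(11,2) = 1760; total = C(23,4) = 8855.
P = 1760/8855 = 32/161 ≈ 0.1988.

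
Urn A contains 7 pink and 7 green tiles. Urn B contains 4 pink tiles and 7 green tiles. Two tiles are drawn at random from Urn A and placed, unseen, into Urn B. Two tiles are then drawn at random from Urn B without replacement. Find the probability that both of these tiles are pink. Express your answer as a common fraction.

133/1014

Condition on how many of the transferred tiles are pink (from Urn A: 7 pink of 14; then Urn B has 13 total).
  0 pink: C(7,0)C(7,2)/C(14,2) = 3/13; then P = C(4,2)/C(13,2) = 1/13
  1 pink: C(7,1)C(7,1)/C(14,2) = 7/13; then P = C(5,2)/C(13,2) = 5/39
  2 pink: C(7,2)C(7,0)/C(14,2) = 3/13; then P = C(6,2)/C(13,2) = 5/26
P(both pink) = 133/1014 ≈ 0.1312.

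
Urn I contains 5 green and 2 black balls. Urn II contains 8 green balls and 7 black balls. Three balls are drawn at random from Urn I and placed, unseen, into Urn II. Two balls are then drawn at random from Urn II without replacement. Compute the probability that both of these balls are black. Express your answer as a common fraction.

190/1071

Condition on how many of the transferred balls are black (from Urn I: 2 black of 7; then Urn II has 18 total).
  0 black: C(2,0)C(5,3)/C(7,3) = 2/7; then P = C(7,2)/C(18,2) = 7/51
  1 black: C(2,1)C(5,2)/C(7,3) = 4/7; then P = C(8,2)/C(18,2) = 28/153
  2 black: C(2,2)C(5,1)/C(7,3) = 1/7; then P = C(9,2)/C(18,2) = 4/17
P(both black) = 190/1071 ≈ 0.1774.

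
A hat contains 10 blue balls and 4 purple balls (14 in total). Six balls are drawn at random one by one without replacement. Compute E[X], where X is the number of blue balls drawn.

By linearity of expectation, E[X] = Σ P(draw i is blue); by symmetry each draw (even without replacement) has P(blue) = 10/14.
E[X] = 6 · 10/14 = 30/7 ≈ 4.2857.

30/7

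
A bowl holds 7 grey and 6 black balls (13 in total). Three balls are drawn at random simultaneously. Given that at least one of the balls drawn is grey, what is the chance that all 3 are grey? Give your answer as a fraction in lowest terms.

5/38

P(all 3 grey) = C(7,3)/C(13,3) = 35/286; P(at least one grey) = 1 − C(6,3)/C(13,3) = 133/143.
Since 'all 3 grey' ⊆ 'at least one grey', P(all 3 | at least one) = 35/286 / 133/143 = 5/38 ≈ 0.1316.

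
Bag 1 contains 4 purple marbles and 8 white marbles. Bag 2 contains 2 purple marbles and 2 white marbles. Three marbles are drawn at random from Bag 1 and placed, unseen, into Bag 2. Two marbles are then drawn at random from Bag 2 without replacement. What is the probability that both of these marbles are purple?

12/77

Condition on how many of the transferred marbles are purple (from Bag 1: 4 purple of 12; then Bag 2 has 7 total).
  0 purple: C(4,0)C(8,3)/C(12,3) = 14/55; then P = C(2,2)/C(7,2) = 1/21
  1 purple: C(4,1)C(8,2)/C(12,3) = 28/55; then P = C(3,2)/C(7,2) = 1/7
  2 purple: C(4,2)C(8,1)/C(12,3) = 12/55; then P = C(4,2)/C(7,2) = 2/7
  3 purple: C(4,3)C(8,0)/C(12,3) = 1/55; then P = C(5,2)/C(7,2) = 10/21
P(both purple) = 12/77 ≈ 0.1558.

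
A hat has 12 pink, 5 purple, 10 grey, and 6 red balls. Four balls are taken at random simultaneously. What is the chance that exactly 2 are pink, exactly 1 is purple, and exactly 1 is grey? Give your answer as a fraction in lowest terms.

5/62

Unordered draws without replacement: count favorable combinations over C(33,4).
Favorable = C(12,2) · C(5,1) · C(10,1) · C(6,0) = 3300; total = C(33,4) = 40920.
P = 3300/40920 = 5/62 ≈ 0.0806.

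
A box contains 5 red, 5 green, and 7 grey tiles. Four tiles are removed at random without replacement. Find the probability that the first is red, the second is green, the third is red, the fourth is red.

5/952

Multiply the conditional probability of each draw in order, without replacement, so each draw removes one from its color and from the total.
P = (5/17) · (5/16) · (4/15) · (3/14) = 5/952 ≈ 0.0053.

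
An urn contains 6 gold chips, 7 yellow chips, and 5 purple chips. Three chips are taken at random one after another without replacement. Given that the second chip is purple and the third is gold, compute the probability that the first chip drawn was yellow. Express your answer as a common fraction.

P(first=yellow and the second chip is purple and the third is gold) = (7/18)·(5/17)·(6/16) = 35/816.
P(E) = Σ over first color = 25/816 + 35/816 + 5/204 = 5/51.
By Bayes, P(first=yellow | E) = 35/816 / 5/51 = 7/16 ≈ 0.4375.

7/16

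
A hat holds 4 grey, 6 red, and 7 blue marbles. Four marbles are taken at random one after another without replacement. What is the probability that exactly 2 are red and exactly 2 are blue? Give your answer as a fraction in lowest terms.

Unordered draws without replacement: count favorable combinations over C(17,4).
Favorable = C(4,0) · C(6,2) · C(7,2) = 315; total = C(17,4) = 2380.
P = 315/2380 = 9/68 ≈ 0.1324.

9/68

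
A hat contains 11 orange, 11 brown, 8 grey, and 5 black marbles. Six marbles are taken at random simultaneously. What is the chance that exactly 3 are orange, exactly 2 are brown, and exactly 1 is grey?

165/3689

Unordered draws without replacement: count favorable combinations over C(35,6).
Favorable = C(11,3) · C(11,2) · C(8,1) · C(5,0) = 72600; total = C(35,6) = 1623160.
P = 72600/1623160 = 165/3689 ≈ 0.0447.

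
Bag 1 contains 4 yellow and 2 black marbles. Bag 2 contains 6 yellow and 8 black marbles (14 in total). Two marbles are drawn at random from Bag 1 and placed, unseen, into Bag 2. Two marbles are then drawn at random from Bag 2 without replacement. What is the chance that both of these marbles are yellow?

Condition on how many of the transferred marbles are yellow (from Bag 1: 4 yellow of 6; then Bag 2 has 16 total).
  0 yellow: C(4,0)C(2,2)/C(6,2) = 1/15; then P = C(6,2)/C(16,2) = 1/8
  1 yellow: C(4,1)C(2,1)/C(6,2) = 8/15; then P = C(7,2)/C(16,2) = 7/40
  2 yellow: C(4,2)C(2,0)/C(6,2) = 2/5; then P = C(8,2)/C(16,2) = 7/30
P(both yellow) = 39/200 ≈ 0.1950.

39/200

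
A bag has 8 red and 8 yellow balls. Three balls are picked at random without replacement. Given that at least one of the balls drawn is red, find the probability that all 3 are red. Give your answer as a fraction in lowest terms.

1/9

P(all 3 red) = C(8,3)/C(16,3) = 1/10; P(at least one red) = 1 − C(8,3)/C(16,3) = 9/10.
Since 'all 3 red' ⊆ 'at least one red', P(all 3 | at least one) = 1/10 / 9/10 = 1/9 ≈ 0.1111.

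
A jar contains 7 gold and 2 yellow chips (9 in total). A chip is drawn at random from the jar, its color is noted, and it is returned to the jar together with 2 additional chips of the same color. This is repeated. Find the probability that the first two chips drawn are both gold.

After a gold draw the jar holds 9 gold out of 11.
P = (7/9)·(9/11) = 7/11 ≈ 0.6364.

7/11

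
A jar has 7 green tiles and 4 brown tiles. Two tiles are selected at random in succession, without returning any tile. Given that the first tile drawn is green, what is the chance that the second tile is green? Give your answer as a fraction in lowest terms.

After removing 1 green, the jar has 6 green out of 10 remaining.
P(second is green | given) = 6/10 = 3/5 ≈ 0.6000.

3/5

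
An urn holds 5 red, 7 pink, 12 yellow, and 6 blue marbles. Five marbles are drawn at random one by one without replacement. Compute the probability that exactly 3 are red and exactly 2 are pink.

Unordered draws without replacement: count favorable combinations over C(30,5).
Favorable = C(5,3) · C(7,2) · C(12,0) · C(6,0) = 210; total = C(30,5) = 142506.
P = 210/142506 = 5/3393 ≈ 0.0015.

5/3393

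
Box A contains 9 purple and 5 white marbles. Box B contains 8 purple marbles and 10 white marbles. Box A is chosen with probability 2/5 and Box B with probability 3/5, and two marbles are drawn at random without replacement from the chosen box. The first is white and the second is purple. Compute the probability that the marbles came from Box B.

728/1187

P(E | Box A) = 45/182; P(E | Box B) = 40/153.
P(E) = 2/5·45/182 + 3/5·40/153 = 1187/4641.
By Bayes' rule, P(Box B | E) = 8/51 / 1187/4641 = 728/1187 ≈ 0.6133.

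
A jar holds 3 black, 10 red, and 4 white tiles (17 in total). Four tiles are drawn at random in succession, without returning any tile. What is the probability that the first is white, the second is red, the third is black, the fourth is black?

1/238

Multiply the conditional probability of each draw in order, without replacement, so each draw removes one from its color and from the total.
P = (4/17) · (10/16) · (3/15) · (2/14) = 1/238 ≈ 0.0042.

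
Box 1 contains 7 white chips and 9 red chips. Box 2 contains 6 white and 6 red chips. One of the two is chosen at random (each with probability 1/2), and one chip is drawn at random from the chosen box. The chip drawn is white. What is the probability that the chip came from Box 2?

8/15

P(white | Box 1) = 7/16; P(white | Box 2) = 1/2.
P(white) = 1/2·7/16 + 1/2·1/2 = 15/32.
By Bayes' rule, P(Box 2 | white) = 1/4 / 15/32 = 8/15 ≈ 0.5333.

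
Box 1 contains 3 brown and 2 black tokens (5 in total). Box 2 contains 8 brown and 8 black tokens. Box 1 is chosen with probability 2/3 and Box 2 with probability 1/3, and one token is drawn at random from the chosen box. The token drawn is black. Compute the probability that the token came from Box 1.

8/13

P(black | Box 1) = 2/5; P(black | Box 2) = 1/2.
P(black) = 2/3·2/5 + 1/3·1/2 = 13/30.
By Bayes' rule, P(Box 1 | black) = 4/15 / 13/30 = 8/13 ≈ 0.6154.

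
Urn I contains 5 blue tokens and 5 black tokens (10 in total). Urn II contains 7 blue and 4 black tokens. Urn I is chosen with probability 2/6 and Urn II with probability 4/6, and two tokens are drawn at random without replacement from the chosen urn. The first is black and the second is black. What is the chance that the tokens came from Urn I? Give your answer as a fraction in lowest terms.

55/109

P(E | Urn I) = 2/9; P(E | Urn II) = 6/55.
P(E) = 1/3·2/9 + 2/3·6/55 = 218/1485.
By Bayes' rule, P(Urn I | E) = 2/27 / 218/1485 = 55/109 ≈ 0.5046.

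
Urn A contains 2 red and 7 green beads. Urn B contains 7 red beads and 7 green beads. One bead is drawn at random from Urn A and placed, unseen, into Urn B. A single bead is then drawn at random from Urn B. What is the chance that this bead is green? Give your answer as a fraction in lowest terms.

Condition on how many of the transferred beads are green (from Urn A: 7 green of 9; then Urn B has 15 total).
  0 green: C(7,0)C(2,1)/C(9,1) = 2/9; then P = 7/15
  1 green: C(7,1)C(2,0)/C(9,1) = 7/9; then P = 8/15
P(green from Urn B) = 14/27 ≈ 0.5185.

14/27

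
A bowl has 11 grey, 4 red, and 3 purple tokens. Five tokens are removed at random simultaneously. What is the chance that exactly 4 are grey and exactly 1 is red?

55/357

Unordered draws without replacement: count favorable combinations over C(18,5).
Favorable = C(11,4) · C(4,1) · C(3,0) = 1320; total = C(18,5) = 8568.
P = 1320/8568 = 55/357 ≈ 0.1541.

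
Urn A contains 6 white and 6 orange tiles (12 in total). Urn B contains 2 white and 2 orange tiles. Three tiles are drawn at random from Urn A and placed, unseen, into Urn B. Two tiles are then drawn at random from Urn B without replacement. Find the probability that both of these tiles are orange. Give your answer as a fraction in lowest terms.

103/462

Condition on how many of the transferred tiles are orange (from Urn A: 6 orange of 12; then Urn B has 7 total).
  0 orange: C(6,0)C(6,3)/C(12,3) = 1/11; then P = C(2,2)/C(7,2) = 1/21
  1 orange: C(6,1)C(6,2)/C(12,3) = 9/22; then P = C(3,2)/C(7,2) = 1/7
  2 orange: C(6,2)C(6,1)/C(12,3) = 9/22; then P = C(4,2)/C(7,2) = 2/7
  3 orange: C(6,3)C(6,0)/C(12,3) = 1/11; then P = C(5,2)/C(7,2) = 10/21
P(both orange) = 103/462 ≈ 0.2229.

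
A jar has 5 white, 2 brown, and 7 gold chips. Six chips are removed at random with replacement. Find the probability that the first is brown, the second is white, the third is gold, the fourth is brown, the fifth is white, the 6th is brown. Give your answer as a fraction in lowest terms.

Multiply the conditional probability of each draw in order, with replacement (the composition resets each draw).
P = (2/14) · (5/14) · (7/14) · (2/14) · (5/14) · (2/14) = 25/134456 ≈ 0.0002.

25/134456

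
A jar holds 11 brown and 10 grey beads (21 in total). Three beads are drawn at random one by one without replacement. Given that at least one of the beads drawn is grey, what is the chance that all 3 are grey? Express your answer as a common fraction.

24/233

P(all 3 grey) = C(10,3)/C(21,3) = 12/133; P(at least one grey) = 1 − C(11,3)/C(21,3) = 233/266.
Since 'all 3 grey' ⊆ 'at least one grey', P(all 3 | at least one) = 12/133 / 233/266 = 24/233 ≈ 0.1030.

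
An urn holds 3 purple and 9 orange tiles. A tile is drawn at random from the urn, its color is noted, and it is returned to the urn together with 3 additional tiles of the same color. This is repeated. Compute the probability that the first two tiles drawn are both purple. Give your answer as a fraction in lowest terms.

1/10

After a purple draw the urn holds 6 purple out of 15.
P = (3/12)·(6/15) = 1/10 ≈ 0.1000.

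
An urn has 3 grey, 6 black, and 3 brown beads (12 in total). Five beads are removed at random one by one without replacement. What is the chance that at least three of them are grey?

1/22

Sum the hypergeometric tail for j = 3,…,3 grey beads.
Favorable = C(3,3)·C(9,2) = 36; total = C(12,5) = 792.
P = 36/792 = 1/22 ≈ 0.0455.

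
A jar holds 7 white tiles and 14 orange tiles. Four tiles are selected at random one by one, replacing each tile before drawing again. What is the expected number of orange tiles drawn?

By linearity of expectation, E[X] = Σ P(draw i is orange); each independent draw has P(orange) = 14/21.
E[X] = 4 · 14/21 = 8/3 ≈ 2.6667.

8/3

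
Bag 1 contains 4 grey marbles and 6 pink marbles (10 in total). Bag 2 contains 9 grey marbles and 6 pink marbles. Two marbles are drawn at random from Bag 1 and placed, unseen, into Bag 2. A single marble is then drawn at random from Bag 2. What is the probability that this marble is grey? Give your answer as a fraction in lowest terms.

Condition on how many of the transferred marbles are grey (from Bag 1: 4 grey of 10; then Bag 2 has 17 total).
  0 grey: C(4,0)C(6,2)/C(10,2) = 1/3; then P = 9/17
  1 grey: C(4,1)C(6,1)/C(10,2) = 8/15; then P = 10/17
  2 grey: C(4,2)C(6,0)/C(10,2) = 2/15; then P = 11/17
P(grey from Bag 2) = 49/85 ≈ 0.5765.

49/85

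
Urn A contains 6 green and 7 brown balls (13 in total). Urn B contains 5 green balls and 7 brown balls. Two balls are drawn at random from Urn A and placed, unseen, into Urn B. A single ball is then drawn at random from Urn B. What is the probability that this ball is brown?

15/26

Condition on how many of the transferred balls are brown (from Urn A: 7 brown of 13; then Urn B has 14 total).
  0 brown: C(7,0)C(6,2)/C(13,2) = 5/26; then P = 7/14
  1 brown: C(7,1)C(6,1)/C(13,2) = 7/13; then P = 8/14
  2 brown: C(7,2)C(6,0)/C(13,2) = 7/26; then P = 9/14
P(brown from Urn B) = 15/26 ≈ 0.5769.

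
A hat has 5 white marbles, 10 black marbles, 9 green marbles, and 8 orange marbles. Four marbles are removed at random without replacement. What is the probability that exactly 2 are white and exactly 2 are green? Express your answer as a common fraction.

9/899

Unordered draws without replacement: count favorable combinations over C(32,4).
Favorable = C(5,2) · C(10,0) · C(9,2) · C(8,0) = 360; total = C(32,4) = 35960.
P = 360/35960 = 9/899 ≈ 0.0100.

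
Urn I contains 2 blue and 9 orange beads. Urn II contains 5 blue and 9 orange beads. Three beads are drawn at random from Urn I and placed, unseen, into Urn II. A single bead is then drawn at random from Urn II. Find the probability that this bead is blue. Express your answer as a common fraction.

Condition on how many of the transferred beads are blue (from Urn I: 2 blue of 11; then Urn II has 17 total).
  0 blue: C(2,0)C(9,3)/C(11,3) = 28/55; then P = 5/17
  1 blue: C(2,1)C(9,2)/C(11,3) = 24/55; then P = 6/17
  2 blue: C(2,2)C(9,1)/C(11,3) = 3/55; then P = 7/17
P(blue from Urn II) = 61/187 ≈ 0.3262.

61/187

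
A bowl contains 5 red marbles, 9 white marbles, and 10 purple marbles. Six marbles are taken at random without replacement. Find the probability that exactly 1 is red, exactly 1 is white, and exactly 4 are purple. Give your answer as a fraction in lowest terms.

Unordered draws without replacement: count favorable combinations over C(24,6).
Favorable = C(5,1) · C(9,1) · C(10,4) = 9450; total = C(24,6) = 134596.
P = 9450/134596 = 675/9614 ≈ 0.0702.

675/9614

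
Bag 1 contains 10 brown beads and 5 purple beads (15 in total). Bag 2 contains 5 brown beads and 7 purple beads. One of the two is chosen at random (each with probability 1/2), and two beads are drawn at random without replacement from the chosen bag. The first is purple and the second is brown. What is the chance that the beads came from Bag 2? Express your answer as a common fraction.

P(E | Bag 1) = 5/21; P(E | Bag 2) = 35/132.
P(E) = 1/2·5/21 + 1/2·35/132 = 155/616.
By Bayes' rule, P(Bag 2 | E) = 35/264 / 155/616 = 49/93 ≈ 0.5269.

49/93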